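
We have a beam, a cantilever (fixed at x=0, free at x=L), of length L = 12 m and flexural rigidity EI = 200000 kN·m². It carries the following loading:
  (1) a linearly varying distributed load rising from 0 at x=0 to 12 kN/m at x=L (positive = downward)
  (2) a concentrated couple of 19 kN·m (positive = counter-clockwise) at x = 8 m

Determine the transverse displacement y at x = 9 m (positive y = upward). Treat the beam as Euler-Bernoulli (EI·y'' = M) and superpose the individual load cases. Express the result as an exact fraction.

y(9) = -572483/8000000 m

Load 1 — triangular load w₀=12 kN/m (0→w₀ over full span):
  y_1 = (w₀Lx³/12-w₀L²x²/6-w₀x⁵/(120L))/EI = (12·12·9³/12-12·12²·9²/6-12·9⁵/(120·12))/200000 = -602883/8000000 m
Load 2 — applied couple M₀=19 kN·m at a=8 m (b=L-a=4):
  y_2 = M₀a(2x-a)/(2EI)  [x>a] = 19·8·(2·9-8)/(2·200000) = 19/5000 m
Superposition: y = Σ y_i = -572483/8000000 m ≈ -0.071560 m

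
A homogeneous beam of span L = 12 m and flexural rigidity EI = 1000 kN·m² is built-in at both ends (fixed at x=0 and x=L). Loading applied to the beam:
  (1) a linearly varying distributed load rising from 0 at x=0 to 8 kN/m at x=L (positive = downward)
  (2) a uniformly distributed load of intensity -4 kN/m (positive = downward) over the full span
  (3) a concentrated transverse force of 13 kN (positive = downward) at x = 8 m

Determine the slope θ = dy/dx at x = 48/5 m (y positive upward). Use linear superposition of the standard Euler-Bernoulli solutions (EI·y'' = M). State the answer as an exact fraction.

θ(48/5) = 7364/234375 rad

Load 1 — triangular load w₀=8 kN/m (0→w₀ over full span):
  θ_1 = -w₀(2x(L-x)(L-2x)(x+2L)+x²(L-x)²)/(120LEI) = -8·(2·(48/5)·(12-(48/5))·(12-2·(48/5))·((48/5)+2·12)+(48/5)²·(12-(48/5))²)/(120·12·1000) = 4608/78125 rad
Load 2 — uniform load w=-4 kN/m over full span:
  θ_2 = -wx(L-x)(L-2x)/(12EI) = -(-4)·(48/5)·(12-(48/5))·(12-2·(48/5))/(12·1000) = -864/15625 rad
Load 3 — point force P=13 kN at a=8 m (b=L-a=4):
  θ_3 = Pa²(L-x)(2bL-(3b+a)(L-x))/(2L³EI)  [x>a] = 13·8²·(12-(48/5))·(2·4·12-(3·4+8)·(12-(48/5)))/(2·12³·1000) = 52/1875 rad
Superposition: θ = Σ θ_i = 7364/234375 rad ≈ 0.031420 rad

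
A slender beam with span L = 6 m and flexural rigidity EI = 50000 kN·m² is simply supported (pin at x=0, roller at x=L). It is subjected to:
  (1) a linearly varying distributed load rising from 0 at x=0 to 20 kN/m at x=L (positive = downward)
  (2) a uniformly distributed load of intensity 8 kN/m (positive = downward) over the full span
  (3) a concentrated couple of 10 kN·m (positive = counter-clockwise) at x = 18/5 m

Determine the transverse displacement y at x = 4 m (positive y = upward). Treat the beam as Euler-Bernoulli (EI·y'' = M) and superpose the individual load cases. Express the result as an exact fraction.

Load 1 — triangular load w₀=20 kN/m (0→w₀ over full span):
  y_1 = -w₀x(7L⁴-10L²x²+3x⁴)/(360LEI) = -20·4·(7·6⁴-10·6²·4²+3·4⁴)/(360·6·50000) = -17/5625 m
Load 2 — uniform load w=8 kN/m over full span:
  y_2 = -wx(L³-2Lx²+x³)/(24EI) = -8·4·(6³-2·6·4²+4³)/(24·50000) = -22/9375 m
Load 3 — applied couple M₀=10 kN·m at a=18/5 m (b=L-a=12/5):
  y_3 = (M₀x³/(6L)-M₀(x-a)²/2+C₁x)/EI  [x>a] with C₁=M₀(3b²-L²)/(6L)=-26/5 = (10·4³/(6·6)-10·(4-(18/5))²/2+(-26/5)·4)/50000 = -43/562500 m
Superposition: y = Σ y_i = -1021/187500 m ≈ -0.005445 m

y(4) = -1021/187500 m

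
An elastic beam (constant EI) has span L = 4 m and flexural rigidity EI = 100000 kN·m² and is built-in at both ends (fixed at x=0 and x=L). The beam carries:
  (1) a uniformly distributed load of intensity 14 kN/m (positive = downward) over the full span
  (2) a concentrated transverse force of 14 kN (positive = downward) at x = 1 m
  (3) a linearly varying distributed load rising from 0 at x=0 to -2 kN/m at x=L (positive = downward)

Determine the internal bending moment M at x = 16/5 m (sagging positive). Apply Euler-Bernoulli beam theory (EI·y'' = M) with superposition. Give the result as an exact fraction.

M(16/5) = -4993/3000 kN·m

Load 1 — uniform load w=14 kN/m over full span:
  M_1 = wLx/2 - wL²/12 - wx²/2 = 14·4·(16/5)/2 - 14·4²/12 - 14·(16/5)²/2 = -56/75 kN·m
Load 2 — point force P=14 kN at a=1 m (b=L-a=3):
  M_2 = Pa²(a+3b)(L-x)/L³ - Pa²b/L²  [x>a] = 14·1²·(1+3·3)·(4-(16/5))/4³ - 14·1²·3/4² = -7/8 kN·m
Load 3 — triangular load w₀=-2 kN/m (0→w₀ over full span):
  M_3 = 3w₀Lx/20 - w₀L²/30 - w₀x³/(6L) = 3·(-2)·4·(16/5)/20 - (-2)·4²/30 - (-2)·(16/5)³/(6·4) = -16/375 kN·m
Superposition: M = Σ M_i = -4993/3000 kN·m ≈ -1.664333 kN·m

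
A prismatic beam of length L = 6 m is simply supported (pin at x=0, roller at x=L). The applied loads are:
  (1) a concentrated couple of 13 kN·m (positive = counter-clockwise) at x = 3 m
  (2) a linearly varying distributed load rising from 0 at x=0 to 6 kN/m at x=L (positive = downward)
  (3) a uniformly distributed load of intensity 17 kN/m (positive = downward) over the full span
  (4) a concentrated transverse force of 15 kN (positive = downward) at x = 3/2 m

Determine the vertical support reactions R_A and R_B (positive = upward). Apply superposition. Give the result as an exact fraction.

Load 1 — applied couple M₀=13 kN·m at a=3 m (b=L-a=3):
  R_A = M₀/L = 13/6 kN
  R_B = -M₀/L = -13/6 kN
Load 2 — triangular load w₀=6 kN/m (0→w₀ over full span):
  R_A = w₀L/6 = 6·6/6 = 6 kN
  R_B = w₀L/3 = 6·6/3 = 12 kN
Load 3 — uniform load w=17 kN/m over full span:
  R_A = wL/2 = 17·6/2 = 51 kN
  R_B = wL/2 = 17·6/2 = 51 kN
Load 4 — point force P=15 kN at a=3/2 m (b=L-a=9/2):
  R_A = Pb/L = 15·(9/2)/6 = 45/4 kN
  R_B = Pa/L = 15·(3/2)/6 = 15/4 kN
Superposition: R_A = 845/12 kN, R_B = 775/12 kN

R_A = 845/12 kN, R_B = 775/12 kN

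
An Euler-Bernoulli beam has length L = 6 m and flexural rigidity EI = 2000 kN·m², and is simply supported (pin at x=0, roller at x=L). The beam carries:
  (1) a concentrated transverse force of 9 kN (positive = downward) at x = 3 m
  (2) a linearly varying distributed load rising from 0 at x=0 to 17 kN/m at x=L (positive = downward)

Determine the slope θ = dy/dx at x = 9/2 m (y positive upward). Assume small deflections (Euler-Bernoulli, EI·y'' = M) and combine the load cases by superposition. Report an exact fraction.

θ(9/2) = 86403/2560000 rad

Load 1 — point force P=9 kN at a=3 m (b=L-a=3):
  θ_1 = -Pa(2L²-6Lx+3x²+a²)/(6LEI)  [x>a] = -9·3·(2·6²-6·6·(9/2)+3·(9/2)²+3²)/(6·6·2000) = 243/32000 rad
Load 2 — triangular load w₀=17 kN/m (0→w₀ over full span):
  θ_2 = -w₀(7L⁴-30L²x²+15x⁴)/(360LEI) = -17·(7·6⁴-30·6²·(9/2)²+15·(9/2)⁴)/(360·6·2000) = 66963/2560000 rad
Superposition: θ = Σ θ_i = 86403/2560000 rad ≈ 0.033751 rad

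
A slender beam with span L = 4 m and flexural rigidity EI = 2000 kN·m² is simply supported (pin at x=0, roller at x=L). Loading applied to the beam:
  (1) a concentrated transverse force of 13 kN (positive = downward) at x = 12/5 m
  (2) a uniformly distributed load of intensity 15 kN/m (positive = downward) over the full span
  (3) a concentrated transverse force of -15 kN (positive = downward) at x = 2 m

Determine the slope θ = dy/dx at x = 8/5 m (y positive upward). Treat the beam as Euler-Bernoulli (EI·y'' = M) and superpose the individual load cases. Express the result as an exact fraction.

θ(8/5) = -1429/250000 rad

Load 1 — point force P=13 kN at a=12/5 m (b=L-a=8/5):
  θ_1 = -Pb(L²-b²-3x²)/(6LEI)  [x≤a] = -13·(8/5)·(4²-(8/5)²-3·(8/5)²)/(6·4·2000) = -39/15625 rad
Load 2 — uniform load w=15 kN/m over full span:
  θ_2 = -w(L³-6Lx²+4x³)/(24EI) = -15·(4³-6·4·(8/5)²+4·(8/5)³)/(24·2000) = -37/6250 rad
Load 3 — point force P=-15 kN at a=2 m (b=L-a=2):
  θ_3 = -Pb(L²-b²-3x²)/(6LEI)  [x≤a] = -(-15)·2·(4²-2²-3·(8/5)²)/(6·4·2000) = 27/10000 rad
Superposition: θ = Σ θ_i = -1429/250000 rad ≈ -0.005716 rad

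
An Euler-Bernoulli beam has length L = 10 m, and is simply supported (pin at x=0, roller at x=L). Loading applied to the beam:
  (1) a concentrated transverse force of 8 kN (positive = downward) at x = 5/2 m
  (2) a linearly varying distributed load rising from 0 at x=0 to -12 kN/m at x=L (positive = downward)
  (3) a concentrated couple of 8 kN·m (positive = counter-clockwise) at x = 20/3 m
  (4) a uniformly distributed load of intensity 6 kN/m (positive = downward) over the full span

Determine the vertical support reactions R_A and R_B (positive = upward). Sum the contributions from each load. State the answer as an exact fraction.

R_A = 84/5 kN, R_B = -44/5 kN

Load 1 — point force P=8 kN at a=5/2 m (b=L-a=15/2):
  R_A = Pb/L = 8·(15/2)/10 = 6 kN
  R_B = Pa/L = 8·(5/2)/10 = 2 kN
Load 2 — triangular load w₀=-12 kN/m (0→w₀ over full span):
  R_A = w₀L/6 = (-12)·10/6 = -20 kN
  R_B = w₀L/3 = (-12)·10/3 = -40 kN
Load 3 — applied couple M₀=8 kN·m at a=20/3 m (b=L-a=10/3):
  R_A = M₀/L = 8/10 = 4/5 kN
  R_B = -M₀/L = -8/10 = -4/5 kN
Load 4 — uniform load w=6 kN/m over full span:
  R_A = wL/2 = 6·10/2 = 30 kN
  R_B = wL/2 = 6·10/2 = 30 kN
Superposition: R_A = 84/5 kN, R_B = -44/5 kN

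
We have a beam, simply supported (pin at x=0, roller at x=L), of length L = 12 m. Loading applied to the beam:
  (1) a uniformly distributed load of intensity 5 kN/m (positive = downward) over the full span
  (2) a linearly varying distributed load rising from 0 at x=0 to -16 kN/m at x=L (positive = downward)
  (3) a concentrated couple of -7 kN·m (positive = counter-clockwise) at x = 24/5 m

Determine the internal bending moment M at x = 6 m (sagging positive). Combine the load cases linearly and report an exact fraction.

Load 1 — uniform load w=5 kN/m over full span:
  M_1 = wx(L-x)/2 = 5·6·(12-6)/2 = 90 kN·m
Load 2 — triangular load w₀=-16 kN/m (0→w₀ over full span):
  M_2 = w₀Lx/6 - w₀x³/(6L) = (-16)·12·6/6 - (-16)·6³/(6·12) = -144 kN·m
Load 3 — applied couple M₀=-7 kN·m at a=24/5 m (b=L-a=36/5):
  M_3 = M₀x/L - M₀  [x>a] = (-7)·6/12 - (-7) = 7/2 kN·m
Superposition: M = Σ M_i = -101/2 kN·m ≈ -50.500000 kN·m

M(6) = -101/2 kN·m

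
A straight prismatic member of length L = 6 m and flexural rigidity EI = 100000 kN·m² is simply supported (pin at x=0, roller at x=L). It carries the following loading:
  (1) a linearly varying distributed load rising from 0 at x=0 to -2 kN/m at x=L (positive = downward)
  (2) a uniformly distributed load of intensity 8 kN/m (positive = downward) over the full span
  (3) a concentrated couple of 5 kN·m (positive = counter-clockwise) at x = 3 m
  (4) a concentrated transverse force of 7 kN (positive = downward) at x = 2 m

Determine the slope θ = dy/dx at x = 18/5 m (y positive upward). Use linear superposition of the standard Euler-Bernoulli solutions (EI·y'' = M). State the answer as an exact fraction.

Load 1 — triangular load w₀=-2 kN/m (0→w₀ over full span):
  θ_1 = -w₀(7L⁴-30L²x²+15x⁴)/(360LEI) = -(-2)·(7·6⁴-30·6²·(18/5)²+15·(18/5)⁴)/(360·6·100000) = -87/3906250 rad
Load 2 — uniform load w=8 kN/m over full span:
  θ_2 = -w(L³-6Lx²+4x³)/(24EI) = -8·(6³-6·6·(18/5)²+4·(18/5)³)/(24·100000) = 333/1562500 rad
Load 3 — applied couple M₀=5 kN·m at a=3 m (b=L-a=3):
  θ_3 = (M₀x²/(2L)-M₀(x-a)+C₁)/EI  [x>a] with C₁=M₀(3b²-L²)/(6L)=-5/4 = (5·(18/5)²/(2·6)-5·((18/5)-3)+(-5/4))/100000 = 23/2000000 rad
Load 4 — point force P=7 kN at a=2 m (b=L-a=4):
  θ_4 = -Pa(2L²-6Lx+3x²+a²)/(6LEI)  [x>a] = -7·2·(2·6²-6·6·(18/5)+3·(18/5)²+2²)/(6·6·100000) = 161/2812500 rad
Superposition: θ = Σ θ_i = 584083/2250000000 rad ≈ 0.000260 rad

θ(18/5) = 584083/2250000000 rad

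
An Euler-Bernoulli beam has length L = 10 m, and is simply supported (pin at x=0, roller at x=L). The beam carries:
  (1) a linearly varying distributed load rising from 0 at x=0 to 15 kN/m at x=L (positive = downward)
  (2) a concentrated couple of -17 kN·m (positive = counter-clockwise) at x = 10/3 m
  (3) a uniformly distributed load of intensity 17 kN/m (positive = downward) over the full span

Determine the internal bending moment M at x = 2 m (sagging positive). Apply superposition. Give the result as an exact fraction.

Load 1 — triangular load w₀=15 kN/m (0→w₀ over full span):
  M_1 = w₀Lx/6 - w₀x³/(6L) = 15·10·2/6 - 15·2³/(6·10) = 48 kN·m
Load 2 — applied couple M₀=-17 kN·m at a=10/3 m (b=L-a=20/3):
  M_2 = M₀x/L  [x≤a] = (-17)·2/10 = -17/5 kN·m
Load 3 — uniform load w=17 kN/m over full span:
  M_3 = wx(L-x)/2 = 17·2·(10-2)/2 = 136 kN·m
Superposition: M = Σ M_i = 903/5 kN·m ≈ 180.600000 kN·m

M(2) = 903/5 kN·m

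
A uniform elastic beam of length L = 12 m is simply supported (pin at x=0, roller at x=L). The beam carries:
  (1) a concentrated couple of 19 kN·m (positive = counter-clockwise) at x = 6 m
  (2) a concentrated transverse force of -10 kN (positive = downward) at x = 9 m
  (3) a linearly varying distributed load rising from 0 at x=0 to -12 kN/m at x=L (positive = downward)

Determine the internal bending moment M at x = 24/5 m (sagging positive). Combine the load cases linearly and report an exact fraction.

M(24/5) = -12646/125 kN·m

Load 1 — applied couple M₀=19 kN·m at a=6 m (b=L-a=6):
  M_1 = M₀x/L  [x≤a] = 19·(24/5)/12 = 38/5 kN·m
Load 2 — point force P=-10 kN at a=9 m (b=L-a=3):
  M_2 = Pbx/L  [x≤a] = (-10)·3·(24/5)/12 = -12 kN·m
Load 3 — triangular load w₀=-12 kN/m (0→w₀ over full span):
  M_3 = w₀Lx/6 - w₀x³/(6L) = (-12)·12·(24/5)/6 - (-12)·(24/5)³/(6·12) = -12096/125 kN·m
Superposition: M = Σ M_i = -12646/125 kN·m ≈ -101.168000 kN·m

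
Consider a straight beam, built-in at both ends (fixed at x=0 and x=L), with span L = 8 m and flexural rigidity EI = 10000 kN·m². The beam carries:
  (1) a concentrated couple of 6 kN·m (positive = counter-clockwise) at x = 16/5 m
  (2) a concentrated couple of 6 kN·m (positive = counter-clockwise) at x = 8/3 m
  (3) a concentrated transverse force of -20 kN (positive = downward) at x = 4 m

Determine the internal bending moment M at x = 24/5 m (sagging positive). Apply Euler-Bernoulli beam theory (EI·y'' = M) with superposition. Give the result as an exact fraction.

M(24/5) = -1842/125 kN·m

Load 1 — applied couple M₀=6 kN·m at a=16/5 m (b=L-a=24/5):
  M_1 = R_Ax - M_A - M₀  [x>a] with R_A=27/25, M_A=18/25 = (27/25)·(24/5) - (18/25) - 6 = -192/125 kN·m
Load 2 — applied couple M₀=6 kN·m at a=8/3 m (b=L-a=16/3):
  M_2 = R_Ax - M_A - M₀  [x>a] with R_A=1, M_A=0 = 1·(24/5) - 0 - 6 = -6/5 kN·m
Load 3 — point force P=-20 kN at a=4 m (b=L-a=4):
  M_3 = Pa²(a+3b)(L-x)/L³ - Pa²b/L²  [x>a] = (-20)·4²·(4+3·4)·(8-(24/5))/8³ - (-20)·4²·4/8² = -12 kN·m
Superposition: M = Σ M_i = -1842/125 kN·m ≈ -14.736000 kN·m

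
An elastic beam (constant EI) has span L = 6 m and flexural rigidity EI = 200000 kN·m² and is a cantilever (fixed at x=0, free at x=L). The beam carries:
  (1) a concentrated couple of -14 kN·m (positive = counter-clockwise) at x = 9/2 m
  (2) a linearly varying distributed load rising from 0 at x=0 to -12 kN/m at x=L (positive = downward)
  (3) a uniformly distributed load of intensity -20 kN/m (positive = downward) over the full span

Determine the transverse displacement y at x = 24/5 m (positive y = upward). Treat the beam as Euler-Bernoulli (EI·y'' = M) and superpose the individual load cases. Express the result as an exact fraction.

Load 1 — applied couple M₀=-14 kN·m at a=9/2 m (b=L-a=3/2):
  y_1 = M₀a(2x-a)/(2EI)  [x>a] = (-14)·(9/2)·(2·(24/5)-(9/2))/(2·200000) = -3213/4000000 m
Load 2 — triangular load w₀=-12 kN/m (0→w₀ over full span):
  y_2 = (w₀Lx³/12-w₀L²x²/6-w₀x⁵/(120L))/EI = ((-12)·6·(24/5)³/12-(-12)·6²·(24/5)²/6-(-12)·(24/5)⁵/(120·6))/200000 = 253368/48828125 m
Load 3 — uniform load w=-20 kN/m over full span:
  y_3 = -wx²(x²-4Lx+6L²)/(24EI) = -(-20)·(24/5)²·((24/5)²-4·6·(24/5)+6·6²)/(24·200000) = 4644/390625 m
Superposition: y = Σ y_i = 203429583/12500000000 m ≈ 0.016274 m

y(24/5) = 203429583/12500000000 m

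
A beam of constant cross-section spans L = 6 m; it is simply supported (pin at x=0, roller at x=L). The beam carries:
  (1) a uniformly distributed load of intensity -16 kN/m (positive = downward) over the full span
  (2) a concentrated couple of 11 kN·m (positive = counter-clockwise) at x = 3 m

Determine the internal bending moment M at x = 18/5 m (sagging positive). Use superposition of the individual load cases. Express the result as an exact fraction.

Load 1 — uniform load w=-16 kN/m over full span:
  M_1 = wx(L-x)/2 = (-16)·(18/5)·(6-(18/5))/2 = -1728/25 kN·m
Load 2 — applied couple M₀=11 kN·m at a=3 m (b=L-a=3):
  M_2 = M₀x/L - M₀  [x>a] = 11·(18/5)/6 - 11 = -22/5 kN·m
Superposition: M = Σ M_i = -1838/25 kN·m ≈ -73.520000 kN·m

M(18/5) = -1838/25 kN·m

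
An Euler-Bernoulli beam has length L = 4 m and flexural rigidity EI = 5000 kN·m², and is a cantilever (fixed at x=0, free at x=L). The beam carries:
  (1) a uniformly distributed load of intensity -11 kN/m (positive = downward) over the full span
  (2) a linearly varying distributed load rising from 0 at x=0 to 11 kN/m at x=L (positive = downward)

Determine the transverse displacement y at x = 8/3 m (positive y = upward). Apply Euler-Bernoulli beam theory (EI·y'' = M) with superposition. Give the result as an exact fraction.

y(8/3) = 24992/2278125 m

Load 1 — uniform load w=-11 kN/m over full span:
  y_1 = -wx²(x²-4Lx+6L²)/(24EI) = -(-11)·(8/3)²·((8/3)²-4·4·(8/3)+6·4²)/(24·5000) = 5984/151875 m
Load 2 — triangular load w₀=11 kN/m (0→w₀ over full span):
  y_2 = (w₀Lx³/12-w₀L²x²/6-w₀x⁵/(120L))/EI = (11·4·(8/3)³/12-11·4²·(8/3)²/6-11·(8/3)⁵/(120·4))/5000 = -64768/2278125 m
Superposition: y = Σ y_i = 24992/2278125 m ≈ 0.010970 m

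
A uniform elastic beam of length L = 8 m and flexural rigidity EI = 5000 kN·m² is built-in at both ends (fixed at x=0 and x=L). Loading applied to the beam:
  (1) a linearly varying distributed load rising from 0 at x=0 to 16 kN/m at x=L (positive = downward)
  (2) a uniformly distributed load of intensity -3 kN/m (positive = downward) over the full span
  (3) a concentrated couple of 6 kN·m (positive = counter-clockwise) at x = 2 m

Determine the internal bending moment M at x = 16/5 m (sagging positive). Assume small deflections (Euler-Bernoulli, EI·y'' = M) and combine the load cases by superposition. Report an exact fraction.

M(16/5) = 7169/1000 kN·m

Load 1 — triangular load w₀=16 kN/m (0→w₀ over full span):
  M_1 = 3w₀Lx/20 - w₀L²/30 - w₀x³/(6L) = 3·16·8·(16/5)/20 - 16·8²/30 - 16·(16/5)³/(6·8) = 2048/125 kN·m
Load 2 — uniform load w=-3 kN/m over full span:
  M_2 = wLx/2 - wL²/12 - wx²/2 = (-3)·8·(16/5)/2 - (-3)·8²/12 - (-3)·(16/5)²/2 = -176/25 kN·m
Load 3 — applied couple M₀=6 kN·m at a=2 m (b=L-a=6):
  M_3 = R_Ax - M_A - M₀  [x>a] with R_A=27/32, M_A=-9/8 = (27/32)·(16/5) - (-9/8) - 6 = -87/40 kN·m
Superposition: M = Σ M_i = 7169/1000 kN·m ≈ 7.169000 kN·m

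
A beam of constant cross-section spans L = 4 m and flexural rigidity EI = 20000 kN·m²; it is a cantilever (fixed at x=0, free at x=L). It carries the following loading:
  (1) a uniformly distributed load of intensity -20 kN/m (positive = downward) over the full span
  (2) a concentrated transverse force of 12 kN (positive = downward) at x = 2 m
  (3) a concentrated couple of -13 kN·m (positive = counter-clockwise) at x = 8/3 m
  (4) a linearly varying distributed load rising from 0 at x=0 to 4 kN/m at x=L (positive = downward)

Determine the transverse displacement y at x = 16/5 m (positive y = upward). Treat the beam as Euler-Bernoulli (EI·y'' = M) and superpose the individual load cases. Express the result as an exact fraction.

y(16/5) = 2424299/175781250 m

Load 1 — uniform load w=-20 kN/m over full span:
  y_1 = -wx²(x²-4Lx+6L²)/(24EI) = -(-20)·(16/5)²·((16/5)²-4·4·(16/5)+6·4²)/(24·20000) = 5504/234375 m
Load 2 — point force P=12 kN at a=2 m (b=L-a=2):
  y_2 = -Pa²(3x-a)/(6EI)  [x>a] = -12·2²·(3·(16/5)-2)/(6·20000) = -19/6250 m
Load 3 — applied couple M₀=-13 kN·m at a=8/3 m (b=L-a=4/3):
  y_3 = M₀a(2x-a)/(2EI)  [x>a] = (-13)·(8/3)·(2·(16/5)-(8/3))/(2·20000) = -91/28125 m
Load 4 — triangular load w₀=4 kN/m (0→w₀ over full span):
  y_4 = (w₀Lx³/12-w₀L²x²/6-w₀x⁵/(120L))/EI = (4·4·(16/5)³/12-4·4²·(16/5)²/6-4·(16/5)⁵/(120·4))/20000 = -100096/29296875 m
Superposition: y = Σ y_i = 2424299/175781250 m ≈ 0.013792 m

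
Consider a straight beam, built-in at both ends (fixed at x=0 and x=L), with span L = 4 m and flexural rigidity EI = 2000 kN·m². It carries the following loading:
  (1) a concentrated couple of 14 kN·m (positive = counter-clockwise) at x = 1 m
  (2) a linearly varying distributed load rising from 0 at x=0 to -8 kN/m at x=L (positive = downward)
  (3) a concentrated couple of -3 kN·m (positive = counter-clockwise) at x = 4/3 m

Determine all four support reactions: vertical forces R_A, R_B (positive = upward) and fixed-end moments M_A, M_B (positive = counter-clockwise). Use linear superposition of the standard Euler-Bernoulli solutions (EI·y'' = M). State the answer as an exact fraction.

Load 1 — applied couple M₀=14 kN·m at a=1 m (b=L-a=3):
  R_A = 6M₀ab/L³ = 6·14·1·3/4³ = 63/16 kN
  M_A = M₀b(2a-b)/L² = 14·3·(2·1-3)/4² = -21/8 kN·m
  R_B = -6M₀ab/L³ = -6·14·1·3/4³ = -63/16 kN
  M_B = M₀a(2b-a)/L² = 14·1·(2·3-1)/4² = 35/8 kN·m
Load 2 — triangular load w₀=-8 kN/m (0→w₀ over full span):
  R_A = 3w₀L/20 = 3·(-8)·4/20 = -24/5 kN
  M_A = w₀L²/30 = (-8)·4²/30 = -64/15 kN·m
  R_B = 7w₀L/20 = 7·(-8)·4/20 = -56/5 kN
  M_B = -w₀L²/20 = -(-8)·4²/20 = 32/5 kN·m
Load 3 — applied couple M₀=-3 kN·m at a=4/3 m (b=L-a=8/3):
  R_A = 6M₀ab/L³ = 6·(-3)·(4/3)·(8/3)/4³ = -1 kN
  M_A = M₀b(2a-b)/L² = (-3)·(8/3)·(2·(4/3)-(8/3))/4² = 0 kN·m
  R_B = -6M₀ab/L³ = -6·(-3)·(4/3)·(8/3)/4³ = 1 kN
  M_B = M₀a(2b-a)/L² = (-3)·(4/3)·(2·(8/3)-(4/3))/4² = -1 kN·m
Superposition: R_A = -149/80 kN, M_A = -827/120 kN·m, R_B = -1131/80 kN, M_B = 391/40 kN·m

R_A = -149/80 kN, M_A = -827/120 kN·m, R_B = -1131/80 kN, M_B = 391/40 kN·m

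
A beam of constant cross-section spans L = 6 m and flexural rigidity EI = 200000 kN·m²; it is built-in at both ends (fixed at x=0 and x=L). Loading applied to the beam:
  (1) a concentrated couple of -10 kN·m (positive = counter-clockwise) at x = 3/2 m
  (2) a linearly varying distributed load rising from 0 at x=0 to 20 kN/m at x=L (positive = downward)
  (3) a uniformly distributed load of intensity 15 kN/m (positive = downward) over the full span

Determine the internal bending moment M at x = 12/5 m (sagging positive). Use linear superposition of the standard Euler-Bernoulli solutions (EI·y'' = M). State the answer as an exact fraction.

M(12/5) = 6989/200 kN·m

Load 1 — applied couple M₀=-10 kN·m at a=3/2 m (b=L-a=9/2):
  M_1 = R_Ax - M_A - M₀  [x>a] with R_A=-15/8, M_A=15/8 = (-15/8)·(12/5) - (15/8) - (-10) = 29/8 kN·m
Load 2 — triangular load w₀=20 kN/m (0→w₀ over full span):
  M_2 = 3w₀Lx/20 - w₀L²/30 - w₀x³/(6L) = 3·20·6·(12/5)/20 - 20·6²/30 - 20·(12/5)³/(6·6) = 288/25 kN·m
Load 3 — uniform load w=15 kN/m over full span:
  M_3 = wLx/2 - wL²/12 - wx²/2 = 15·6·(12/5)/2 - 15·6²/12 - 15·(12/5)²/2 = 99/5 kN·m
Superposition: M = Σ M_i = 6989/200 kN·m ≈ 34.945000 kN·m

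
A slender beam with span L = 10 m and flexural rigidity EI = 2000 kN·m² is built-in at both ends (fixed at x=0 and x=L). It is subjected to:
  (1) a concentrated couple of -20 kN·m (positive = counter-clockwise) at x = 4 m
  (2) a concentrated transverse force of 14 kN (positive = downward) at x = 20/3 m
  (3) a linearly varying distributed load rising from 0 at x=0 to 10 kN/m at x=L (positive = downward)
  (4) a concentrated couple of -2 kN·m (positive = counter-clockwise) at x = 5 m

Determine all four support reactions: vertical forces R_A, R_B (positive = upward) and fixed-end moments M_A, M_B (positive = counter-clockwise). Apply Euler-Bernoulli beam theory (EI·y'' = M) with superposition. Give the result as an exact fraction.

Load 1 — applied couple M₀=-20 kN·m at a=4 m (b=L-a=6):
  R_A = 6M₀ab/L³ = 6·(-20)·4·6/10³ = -72/25 kN
  M_A = M₀b(2a-b)/L² = (-20)·6·(2·4-6)/10² = -12/5 kN·m
  R_B = -6M₀ab/L³ = -6·(-20)·4·6/10³ = 72/25 kN
  M_B = M₀a(2b-a)/L² = (-20)·4·(2·6-4)/10² = -32/5 kN·m
Load 2 — point force P=14 kN at a=20/3 m (b=L-a=10/3):
  R_A = Pb²(3a+b)/L³ = 14·(10/3)²·(3·(20/3)+(10/3))/10³ = 98/27 kN
  M_A = Pab²/L² = 14·(20/3)·(10/3)²/10² = 280/27 kN·m
  R_B = Pa²(a+3b)/L³ = 14·(20/3)²·((20/3)+3·(10/3))/10³ = 280/27 kN
  M_B = -Pa²b/L² = -14·(20/3)²·(10/3)/10² = -560/27 kN·m
Load 3 — triangular load w₀=10 kN/m (0→w₀ over full span):
  R_A = 3w₀L/20 = 3·10·10/20 = 15 kN
  M_A = w₀L²/30 = 10·10²/30 = 100/3 kN·m
  R_B = 7w₀L/20 = 7·10·10/20 = 35 kN
  M_B = -w₀L²/20 = -10·10²/20 = -50 kN·m
Load 4 — applied couple M₀=-2 kN·m at a=5 m (b=L-a=5):
  R_A = 6M₀ab/L³ = 6·(-2)·5·5/10³ = -3/10 kN
  M_A = M₀b(2a-b)/L² = (-2)·5·(2·5-5)/10² = -1/2 kN·m
  R_B = -6M₀ab/L³ = -6·(-2)·5·5/10³ = 3/10 kN
  M_B = M₀a(2b-a)/L² = (-2)·5·(2·5-5)/10² = -1/2 kN·m
Superposition: R_A = 20857/1350 kN, M_A = 11017/270 kN·m, R_B = 65543/1350 kN, M_B = -20963/270 kN·m

R_A = 20857/1350 kN, M_A = 11017/270 kN·m, R_B = 65543/1350 kN, M_B = -20963/270 kN·m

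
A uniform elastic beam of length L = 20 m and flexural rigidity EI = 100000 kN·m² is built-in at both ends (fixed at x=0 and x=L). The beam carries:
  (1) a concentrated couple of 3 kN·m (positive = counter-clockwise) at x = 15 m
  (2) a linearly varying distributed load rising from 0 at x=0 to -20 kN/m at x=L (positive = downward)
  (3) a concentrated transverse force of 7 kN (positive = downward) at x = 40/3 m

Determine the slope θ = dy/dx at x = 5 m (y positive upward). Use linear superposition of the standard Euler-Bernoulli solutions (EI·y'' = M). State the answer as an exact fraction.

θ(5) = 22181/3840000 rad

Load 1 — applied couple M₀=3 kN·m at a=15 m (b=L-a=5):
  θ_1 = (R_Ax²/2 - M_Ax)/EI  [x≤a] with R_A=27/160, M_A=15/16 = ((27/160)·5²/2 - (15/16)·5)/100000 = -33/1280000 rad
Load 2 — triangular load w₀=-20 kN/m (0→w₀ over full span):
  θ_2 = -w₀(2x(L-x)(L-2x)(x+2L)+x²(L-x)²)/(120LEI) = -(-20)·(2·5·(20-5)·(20-2·5)·(5+2·20)+5²·(20-5)²)/(120·20·100000) = 39/6400 rad
Load 3 — point force P=7 kN at a=40/3 m (b=L-a=20/3):
  θ_3 = -Pb²x(2aL-(3a+b)x)/(2L³EI)  [x≤a] = -7·(20/3)²·5·(2·(40/3)·20-(3·(40/3)+(20/3))·5)/(2·20³·100000) = -7/24000 rad
Superposition: θ = Σ θ_i = 22181/3840000 rad ≈ 0.005776 rad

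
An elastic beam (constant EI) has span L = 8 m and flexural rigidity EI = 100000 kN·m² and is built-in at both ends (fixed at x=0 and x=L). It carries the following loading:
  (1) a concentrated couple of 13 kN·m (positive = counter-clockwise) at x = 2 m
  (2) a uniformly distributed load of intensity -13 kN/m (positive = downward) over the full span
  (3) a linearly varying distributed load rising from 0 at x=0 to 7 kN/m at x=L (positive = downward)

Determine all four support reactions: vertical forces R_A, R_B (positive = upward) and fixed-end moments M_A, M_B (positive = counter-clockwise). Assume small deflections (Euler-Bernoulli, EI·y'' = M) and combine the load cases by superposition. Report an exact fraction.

Load 1 — applied couple M₀=13 kN·m at a=2 m (b=L-a=6):
  R_A = 6M₀ab/L³ = 6·13·2·6/8³ = 117/64 kN
  M_A = M₀b(2a-b)/L² = 13·6·(2·2-6)/8² = -39/16 kN·m
  R_B = -6M₀ab/L³ = -6·13·2·6/8³ = -117/64 kN
  M_B = M₀a(2b-a)/L² = 13·2·(2·6-2)/8² = 65/16 kN·m
Load 2 — uniform load w=-13 kN/m over full span:
  R_A = wL/2 = (-13)·8/2 = -52 kN
  M_A = wL²/12 = (-13)·8²/12 = -208/3 kN·m
  R_B = wL/2 = (-13)·8/2 = -52 kN
  M_B = -wL²/12 = -(-13)·8²/12 = 208/3 kN·m
Load 3 — triangular load w₀=7 kN/m (0→w₀ over full span):
  R_A = 3w₀L/20 = 3·7·8/20 = 42/5 kN
  M_A = w₀L²/30 = 7·8²/30 = 224/15 kN·m
  R_B = 7w₀L/20 = 7·7·8/20 = 98/5 kN
  M_B = -w₀L²/20 = -7·8²/20 = -112/5 kN·m
Superposition: R_A = -13367/320 kN, M_A = -4547/80 kN·m, R_B = -10953/320 kN, M_B = 12239/240 kN·m

R_A = -13367/320 kN, M_A = -4547/80 kN·m, R_B = -10953/320 kN, M_B = 12239/240 kN·m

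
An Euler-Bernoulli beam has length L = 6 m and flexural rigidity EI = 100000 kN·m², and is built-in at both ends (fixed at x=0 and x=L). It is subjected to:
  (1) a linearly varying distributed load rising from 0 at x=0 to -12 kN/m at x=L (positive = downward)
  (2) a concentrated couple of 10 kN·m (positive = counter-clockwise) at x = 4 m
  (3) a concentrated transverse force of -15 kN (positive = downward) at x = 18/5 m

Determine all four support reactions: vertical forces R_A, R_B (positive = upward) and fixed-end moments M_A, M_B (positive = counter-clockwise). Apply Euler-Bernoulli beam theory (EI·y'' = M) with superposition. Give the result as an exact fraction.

R_A = -3118/225 kN, M_A = -1478/75 kN·m, R_B = -8357/225 kN, M_B = 864/25 kN·m

Load 1 — triangular load w₀=-12 kN/m (0→w₀ over full span):
  R_A = 3w₀L/20 = 3·(-12)·6/20 = -54/5 kN
  M_A = w₀L²/30 = (-12)·6²/30 = -72/5 kN·m
  R_B = 7w₀L/20 = 7·(-12)·6/20 = -126/5 kN
  M_B = -w₀L²/20 = -(-12)·6²/20 = 108/5 kN·m
Load 2 — applied couple M₀=10 kN·m at a=4 m (b=L-a=2):
  R_A = 6M₀ab/L³ = 6·10·4·2/6³ = 20/9 kN
  M_A = M₀b(2a-b)/L² = 10·2·(2·4-2)/6² = 10/3 kN·m
  R_B = -6M₀ab/L³ = -6·10·4·2/6³ = -20/9 kN
  M_B = M₀a(2b-a)/L² = 10·4·(2·2-4)/6² = 0 kN·m
Load 3 — point force P=-15 kN at a=18/5 m (b=L-a=12/5):
  R_A = Pb²(3a+b)/L³ = (-15)·(12/5)²·(3·(18/5)+(12/5))/6³ = -132/25 kN
  M_A = Pab²/L² = (-15)·(18/5)·(12/5)²/6² = -216/25 kN·m
  R_B = Pa²(a+3b)/L³ = (-15)·(18/5)²·((18/5)+3·(12/5))/6³ = -243/25 kN
  M_B = -Pa²b/L² = -(-15)·(18/5)²·(12/5)/6² = 324/25 kN·m
Superposition: R_A = -3118/225 kN, M_A = -1478/75 kN·m, R_B = -8357/225 kN, M_B = 864/25 kN·m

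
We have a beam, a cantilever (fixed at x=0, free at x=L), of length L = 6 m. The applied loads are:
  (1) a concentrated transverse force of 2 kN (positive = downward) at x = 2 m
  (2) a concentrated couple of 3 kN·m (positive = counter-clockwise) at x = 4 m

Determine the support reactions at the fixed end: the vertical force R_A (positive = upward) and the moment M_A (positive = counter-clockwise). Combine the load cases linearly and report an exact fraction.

R_A = 2 kN, M_A = 1 kN·m

Load 1 — point force P=2 kN at a=2 m (b=L-a=4):
  R_A = P = 2 kN
  M_A = Pa = 2·2 = 4 kN·m
Load 2 — applied couple M₀=3 kN·m at a=4 m (b=L-a=2):
  R_A = 0 kN
  M_A = -M₀ = -3 kN·m
Superposition: R_A = 2 kN, M_A = 1 kN·m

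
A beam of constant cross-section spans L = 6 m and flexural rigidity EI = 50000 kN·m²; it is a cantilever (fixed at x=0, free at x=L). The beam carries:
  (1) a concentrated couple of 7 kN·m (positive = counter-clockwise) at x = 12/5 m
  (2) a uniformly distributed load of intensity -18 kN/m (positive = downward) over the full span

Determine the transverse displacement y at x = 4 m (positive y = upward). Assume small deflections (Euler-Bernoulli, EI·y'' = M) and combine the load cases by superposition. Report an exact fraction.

Load 1 — applied couple M₀=7 kN·m at a=12/5 m (b=L-a=18/5):
  y_1 = M₀a(2x-a)/(2EI)  [x>a] = 7·(12/5)·(2·4-(12/5))/(2·50000) = 147/156250 m
Load 2 — uniform load w=-18 kN/m over full span:
  y_2 = -wx²(x²-4Lx+6L²)/(24EI) = -(-18)·4²·(4²-4·6·4+6·6²)/(24·50000) = 102/3125 m
Superposition: y = Σ y_i = 5247/156250 m ≈ 0.033581 m

y(4) = 5247/156250 m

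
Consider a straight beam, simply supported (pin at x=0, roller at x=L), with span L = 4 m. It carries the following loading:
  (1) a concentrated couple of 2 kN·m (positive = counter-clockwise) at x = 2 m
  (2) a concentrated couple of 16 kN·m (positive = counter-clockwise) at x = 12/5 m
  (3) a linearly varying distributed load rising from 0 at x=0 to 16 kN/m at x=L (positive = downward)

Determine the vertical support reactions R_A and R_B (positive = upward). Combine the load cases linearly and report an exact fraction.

R_A = 91/6 kN, R_B = 101/6 kN

Load 1 — applied couple M₀=2 kN·m at a=2 m (b=L-a=2):
  R_A = M₀/L = 2/4 = 1/2 kN
  R_B = -M₀/L = -2/4 = -1/2 kN
Load 2 — applied couple M₀=16 kN·m at a=12/5 m (b=L-a=8/5):
  R_A = M₀/L = 16/4 = 4 kN
  R_B = -M₀/L = -16/4 = -4 kN
Load 3 — triangular load w₀=16 kN/m (0→w₀ over full span):
  R_A = w₀L/6 = 16·4/6 = 32/3 kN
  R_B = w₀L/3 = 16·4/3 = 64/3 kN
Superposition: R_A = 91/6 kN, R_B = 101/6 kN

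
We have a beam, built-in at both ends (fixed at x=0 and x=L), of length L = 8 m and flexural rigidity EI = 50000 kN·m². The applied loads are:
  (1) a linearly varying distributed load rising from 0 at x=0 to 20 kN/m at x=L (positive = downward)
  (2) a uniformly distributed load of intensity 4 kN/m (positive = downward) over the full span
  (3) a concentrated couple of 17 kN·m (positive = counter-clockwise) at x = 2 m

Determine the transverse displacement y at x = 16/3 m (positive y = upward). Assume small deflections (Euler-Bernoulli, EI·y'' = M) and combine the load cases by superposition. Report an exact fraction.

Load 1 — triangular load w₀=20 kN/m (0→w₀ over full span):
  y_1 = -w₀x²(L-x)²(x+2L)/(120LEI) = -20·(16/3)²·(8-(16/3))²·((16/3)+2·8)/(120·8·50000) = -4096/2278125 m
Load 2 — uniform load w=4 kN/m over full span:
  y_2 = -wx²(L-x)²/(24EI) = -4·(16/3)²·(8-(16/3))²/(24·50000) = -512/759375 m
Load 3 — applied couple M₀=17 kN·m at a=2 m (b=L-a=6):
  y_3 = (R_Ax³/6 - M_Ax²/2 - M₀(x-a)²/2)/EI  [x>a] with R_A=153/64, M_A=-51/16 = ((153/64)·(16/3)³/6 - (-51/16)·(16/3)²/2 - 17·((16/3)-2)²/2)/50000 = 17/75000 m
Superposition: y = Σ y_i = -1637/729000 m ≈ -0.002246 m

y(16/3) = -1637/729000 m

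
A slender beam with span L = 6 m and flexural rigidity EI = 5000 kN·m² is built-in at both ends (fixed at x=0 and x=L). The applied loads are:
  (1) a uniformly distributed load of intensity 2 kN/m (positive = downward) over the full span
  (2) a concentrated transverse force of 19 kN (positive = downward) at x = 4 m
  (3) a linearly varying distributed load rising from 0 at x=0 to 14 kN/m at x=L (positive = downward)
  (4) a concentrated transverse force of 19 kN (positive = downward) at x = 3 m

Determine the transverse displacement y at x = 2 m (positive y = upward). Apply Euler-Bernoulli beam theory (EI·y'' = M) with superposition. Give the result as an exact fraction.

Load 1 — uniform load w=2 kN/m over full span:
  y_1 = -wx²(L-x)²/(24EI) = -2·2²·(6-2)²/(24·5000) = -2/1875 m
Load 2 — point force P=19 kN at a=4 m (b=L-a=2):
  y_2 = -Pb²x²(3aL-(3a+b)x)/(6L³EI)  [x≤a] = -19·2²·2²·(3·4·6-(3·4+2)·2)/(6·6³·5000) = -209/101250 m
Load 3 — triangular load w₀=14 kN/m (0→w₀ over full span):
  y_3 = -w₀x²(L-x)²(x+2L)/(120LEI) = -14·2²·(6-2)²·(2+2·6)/(120·6·5000) = -98/28125 m
Load 4 — point force P=19 kN at a=3 m (b=L-a=3):
  y_4 = -Pb²x²(3aL-(3a+b)x)/(6L³EI)  [x≤a] = -19·3²·2²·(3·3·6-(3·3+3)·2)/(6·6³·5000) = -19/6000 m
Superposition: y = Σ y_i = -39617/4050000 m ≈ -0.009782 m

y(2) = -39617/4050000 m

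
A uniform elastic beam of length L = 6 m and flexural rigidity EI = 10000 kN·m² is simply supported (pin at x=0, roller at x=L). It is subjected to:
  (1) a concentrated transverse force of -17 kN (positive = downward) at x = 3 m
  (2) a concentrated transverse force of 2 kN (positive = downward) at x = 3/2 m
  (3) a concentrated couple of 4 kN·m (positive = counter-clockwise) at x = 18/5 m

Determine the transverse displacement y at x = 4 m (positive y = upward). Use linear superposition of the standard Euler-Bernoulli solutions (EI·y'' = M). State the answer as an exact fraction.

Load 1 — point force P=-17 kN at a=3 m (b=L-a=3):
  y_1 = -Pa(L-x)(2Lx-a²-x²)/(6LEI)  [x>a] = -(-17)·3·(6-4)·(2·6·4-3²-4²)/(6·6·10000) = 391/60000 m
Load 2 — point force P=2 kN at a=3/2 m (b=L-a=9/2):
  y_2 = -Pa(L-x)(2Lx-a²-x²)/(6LEI)  [x>a] = -2·(3/2)·(6-4)·(2·6·4-(3/2)²-4²)/(6·6·10000) = -119/240000 m
Load 3 — applied couple M₀=4 kN·m at a=18/5 m (b=L-a=12/5):
  y_3 = (M₀x³/(6L)-M₀(x-a)²/2+C₁x)/EI  [x>a] with C₁=M₀(3b²-L²)/(6L)=-52/25 = (4·4³/(6·6)-4·(4-(18/5))²/2+(-52/25)·4)/10000 = -43/281250 m
Superposition: y = Σ y_i = 105623/18000000 m ≈ 0.005868 m

y(4) = 105623/18000000 m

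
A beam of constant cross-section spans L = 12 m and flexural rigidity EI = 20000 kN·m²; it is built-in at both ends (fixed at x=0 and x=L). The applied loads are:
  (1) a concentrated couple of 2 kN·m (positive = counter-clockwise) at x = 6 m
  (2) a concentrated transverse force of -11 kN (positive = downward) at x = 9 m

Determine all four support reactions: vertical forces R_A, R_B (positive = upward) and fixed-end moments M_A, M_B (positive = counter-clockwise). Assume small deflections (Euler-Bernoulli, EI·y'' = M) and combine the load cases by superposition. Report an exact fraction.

Load 1 — applied couple M₀=2 kN·m at a=6 m (b=L-a=6):
  R_A = 6M₀ab/L³ = 6·2·6·6/12³ = 1/4 kN
  M_A = M₀b(2a-b)/L² = 2·6·(2·6-6)/12² = 1/2 kN·m
  R_B = -6M₀ab/L³ = -6·2·6·6/12³ = -1/4 kN
  M_B = M₀a(2b-a)/L² = 2·6·(2·6-6)/12² = 1/2 kN·m
Load 2 — point force P=-11 kN at a=9 m (b=L-a=3):
  R_A = Pb²(3a+b)/L³ = (-11)·3²·(3·9+3)/12³ = -55/32 kN
  M_A = Pab²/L² = (-11)·9·3²/12² = -99/16 kN·m
  R_B = Pa²(a+3b)/L³ = (-11)·9²·(9+3·3)/12³ = -297/32 kN
  M_B = -Pa²b/L² = -(-11)·9²·3/12² = 297/16 kN·m
Superposition: R_A = -47/32 kN, M_A = -91/16 kN·m, R_B = -305/32 kN, M_B = 305/16 kN·m

R_A = -47/32 kN, M_A = -91/16 kN·m, R_B = -305/32 kN, M_B = 305/16 kN·m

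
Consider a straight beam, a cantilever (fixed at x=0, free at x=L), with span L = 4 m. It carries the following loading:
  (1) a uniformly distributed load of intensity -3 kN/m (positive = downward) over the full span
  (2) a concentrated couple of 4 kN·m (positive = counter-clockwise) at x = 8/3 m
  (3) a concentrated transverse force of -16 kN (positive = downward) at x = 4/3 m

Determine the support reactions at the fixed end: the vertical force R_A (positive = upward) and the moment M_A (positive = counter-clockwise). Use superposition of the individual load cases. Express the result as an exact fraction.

Load 1 — uniform load w=-3 kN/m over full span:
  R_A = wL = (-3)·4 = -12 kN
  M_A = wL²/2 = (-3)·4²/2 = -24 kN·m
Load 2 — applied couple M₀=4 kN·m at a=8/3 m (b=L-a=4/3):
  R_A = 0 kN
  M_A = -M₀ = -4 kN·m
Load 3 — point force P=-16 kN at a=4/3 m (b=L-a=8/3):
  R_A = P = (-16) = -16 kN
  M_A = Pa = (-16)·(4/3) = -64/3 kN·m
Superposition: R_A = -28 kN, M_A = -148/3 kN·m

R_A = -28 kN, M_A = -148/3 kN·m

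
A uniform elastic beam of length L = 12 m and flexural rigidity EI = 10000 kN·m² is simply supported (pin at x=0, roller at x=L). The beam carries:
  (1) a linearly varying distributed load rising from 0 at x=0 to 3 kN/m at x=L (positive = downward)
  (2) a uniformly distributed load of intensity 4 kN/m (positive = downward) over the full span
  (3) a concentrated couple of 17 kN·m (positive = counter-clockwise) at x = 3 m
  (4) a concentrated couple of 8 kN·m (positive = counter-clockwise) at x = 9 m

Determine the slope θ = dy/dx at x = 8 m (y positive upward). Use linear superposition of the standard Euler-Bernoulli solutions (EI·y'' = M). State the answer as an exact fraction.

Load 1 — triangular load w₀=3 kN/m (0→w₀ over full span):
  θ_1 = -w₀(7L⁴-30L²x²+15x⁴)/(360LEI) = -3·(7·12⁴-30·12²·8²+15·8⁴)/(360·12·10000) = 91/18750 rad
Load 2 — uniform load w=4 kN/m over full span:
  θ_2 = -w(L³-6Lx²+4x³)/(24EI) = -4·(12³-6·12·8²+4·8³)/(24·10000) = 26/1875 rad
Load 3 — applied couple M₀=17 kN·m at a=3 m (b=L-a=9):
  θ_3 = (M₀x²/(2L)-M₀(x-a)+C₁)/EI  [x>a] with C₁=M₀(3b²-L²)/(6L)=187/8 = (17·8²/(2·12)-17·(8-3)+(187/8))/10000 = -391/240000 rad
Load 4 — applied couple M₀=8 kN·m at a=9 m (b=L-a=3):
  θ_4 = (M₀x²/(2L)+C₁)/EI  [x≤a] with C₁=M₀(3b²-L²)/(6L)=-13 = (8·8²/(2·12)+(-13))/10000 = 1/1200 rad
Superposition: θ = Σ θ_i = 21509/1200000 rad ≈ 0.017924 rad

θ(8) = 21509/1200000 rad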